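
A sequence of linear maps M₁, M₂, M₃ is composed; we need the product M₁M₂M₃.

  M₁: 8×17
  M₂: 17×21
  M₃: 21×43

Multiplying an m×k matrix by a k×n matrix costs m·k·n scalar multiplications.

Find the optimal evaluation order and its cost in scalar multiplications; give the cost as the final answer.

(M₁(M₂M₃)): cost 21199.
((M₁M₂)M₃): cost 10080.
Optimal: ((M₁M₂)M₃) with cost 10080.

10080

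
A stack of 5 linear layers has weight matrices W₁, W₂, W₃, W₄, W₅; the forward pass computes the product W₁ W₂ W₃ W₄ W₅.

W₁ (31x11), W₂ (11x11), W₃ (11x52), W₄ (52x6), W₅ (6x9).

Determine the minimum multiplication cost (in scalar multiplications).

7821

Adjacent pairs: W₁W₂ = 31·11·11 = 3751; W₂W₃ = 11·11·52 = 6292; W₃W₄ = 11·52·6 = 3432; W₄W₅ = 52·6·9 = 2808.
Length 3: W₁..W₃: k=1: 0+6292+31·11·52=24024; k=2: 3751+0+31·11·52=21483 → min 21483 | W₂..W₄: k=2: 0+3432+11·11·6=4158; k=3: 6292+0+11·52·6=9724 → min 4158 | W₃..W₅: k=3: 0+2808+11·52·9=7956; k=4: 3432+0+11·6·9=4026 → min 4026.
Length 4: W₁..W₄: k=1: 0+4158+31·11·6=6204; k=2: 3751+3432+31·11·6=9229; k=3: 21483+0+31·52·6=31155 → min 6204 | W₂..W₅: k=2: 0+4026+11·11·9=5115; k=3: 6292+2808+11·52·9=14248; k=4: 4158+0+11·6·9=4752 → min 4752.
Length 5: W₁..W₅: k=1: 0+4752+31·11·9=7821; k=2: 3751+4026+31·11·9=10846; k=3: 21483+2808+31·52·9=38799; k=4: 6204+0+31·6·9=7878 → min 7821.
Optimal order: (W₁ ((W₂ (W₃ W₄)) W₅)) with cost 7821.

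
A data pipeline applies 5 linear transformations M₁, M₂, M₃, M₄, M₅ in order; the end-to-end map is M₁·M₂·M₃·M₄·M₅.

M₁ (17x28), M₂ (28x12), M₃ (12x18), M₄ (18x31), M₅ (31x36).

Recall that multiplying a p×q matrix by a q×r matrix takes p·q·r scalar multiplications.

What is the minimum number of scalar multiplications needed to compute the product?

33144

Adjacent pairs: M₁M₂ = 17·28·12 = 5712; M₂M₃ = 28·12·18 = 6048; M₃M₄ = 12·18·31 = 6696; M₄M₅ = 18·31·36 = 20088.
Length 3: M₁..M₃: k=1: 0+6048+17·28·18=14616; k=2: 5712+0+17·12·18=9384 → min 9384 | M₂..M₄: k=2: 0+6696+28·12·31=17112; k=3: 6048+0+28·18·31=21672 → min 17112 | M₃..M₅: k=3: 0+20088+12·18·36=27864; k=4: 6696+0+12·31·36=20088 → min 20088.
Length 4: M₁..M₄: k=1: 0+17112+17·28·31=31868; k=2: 5712+6696+17·12·31=18732; k=3: 9384+0+17·18·31=18870 → min 18732 | M₂..M₅: k=2: 0+20088+28·12·36=32184; k=3: 6048+20088+28·18·36=44280; k=4: 17112+0+28·31·36=48360 → min 32184.
Length 5: M₁..M₅: k=1: 0+32184+17·28·36=49320; k=2: 5712+20088+17·12·36=33144; k=3: 9384+20088+17·18·36=40488; k=4: 18732+0+17·31·36=37704 → min 33144.
Optimal order: ((M₁·M₂)·((M₃·M₄)·M₅)) with cost 33144.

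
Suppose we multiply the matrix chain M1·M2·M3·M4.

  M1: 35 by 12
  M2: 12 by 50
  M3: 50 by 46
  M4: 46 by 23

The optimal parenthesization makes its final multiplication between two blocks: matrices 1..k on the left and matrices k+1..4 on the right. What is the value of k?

Adjacent pairs: M1M2 = 35·12·50 = 21000; M2M3 = 12·50·46 = 27600; M3M4 = 50·46·23 = 52900.
Length 3: M1..M3: k=1: 0+27600+35·12·46=46920; k=2: 21000+0+35·50·46=101500 → min 46920 | M2..M4: k=2: 0+52900+12·50·23=66700; k=3: 27600+0+12·46·23=40296 → min 40296.
Top-level splits: k=1: (M1..M1)·(M2..M4) → 0+40296+35·12·23 = 49956; k=2: (M1..M2)·(M3..M4) → 21000+52900+35·50·23 = 114150; k=3: (M1..M3)·(M4..M4) → 46920+0+35·46·23 = 83950.
Best split is after M1, i.e. k = 1.

1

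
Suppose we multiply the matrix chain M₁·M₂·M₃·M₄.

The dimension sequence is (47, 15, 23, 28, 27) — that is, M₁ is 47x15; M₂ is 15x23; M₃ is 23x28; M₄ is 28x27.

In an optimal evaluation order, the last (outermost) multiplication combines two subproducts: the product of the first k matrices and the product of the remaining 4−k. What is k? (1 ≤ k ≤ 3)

1

Adjacent pairs: M₁M₂ = 47·15·23 = 16215; M₂M₃ = 15·23·28 = 9660; M₃M₄ = 23·28·27 = 17388.
Length 3: M₁..M₃: k=1: 0+9660+47·15·28=29400; k=2: 16215+0+47·23·28=46483 → min 29400 | M₂..M₄: k=2: 0+17388+15·23·27=26703; k=3: 9660+0+15·28·27=21000 → min 21000.
Top-level splits: k=1: (M₁..M₁)·(M₂..M₄) → 0+21000+47·15·27 = 40035; k=2: (M₁..M₂)·(M₃..M₄) → 16215+17388+47·23·27 = 62790; k=3: (M₁..M₃)·(M₄..M₄) → 29400+0+47·28·27 = 64932.
Best split is after M₁, i.e. k = 1.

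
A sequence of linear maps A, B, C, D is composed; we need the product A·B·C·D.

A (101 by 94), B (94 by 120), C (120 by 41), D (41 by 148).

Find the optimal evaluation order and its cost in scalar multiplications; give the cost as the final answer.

Adjacent pairs: AB = 101·94·120 = 1139280; BC = 94·120·41 = 462480; CD = 120·41·148 = 728160.
Length 3: A..C: k=1: 0+462480+101·94·41=851734; k=2: 1139280+0+101·120·41=1636200 → min 851734 | B..D: k=2: 0+728160+94·120·148=2397600; k=3: 462480+0+94·41·148=1032872 → min 1032872.
Length 4: A..D: k=1: 0+1032872+101·94·148=2437984; k=2: 1139280+728160+101·120·148=3661200; k=3: 851734+0+101·41·148=1464602 → min 1464602.
Optimal parenthesization: ((A·(B·C))·D) with cost 1464602.

1464602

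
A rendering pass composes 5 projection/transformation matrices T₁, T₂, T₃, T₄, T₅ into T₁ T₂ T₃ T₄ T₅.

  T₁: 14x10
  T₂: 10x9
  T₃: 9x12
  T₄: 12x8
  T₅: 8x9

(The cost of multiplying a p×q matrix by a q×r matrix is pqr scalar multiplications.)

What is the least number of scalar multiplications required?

3564

Adjacent pairs: T₁T₂ = 14·10·9 = 1260; T₂T₃ = 10·9·12 = 1080; T₃T₄ = 9·12·8 = 864; T₄T₅ = 12·8·9 = 864.
Length 3: T₁..T₃: k=1: 0+1080+14·10·12=2760; k=2: 1260+0+14·9·12=2772 → min 2760 | T₂..T₄: k=2: 0+864+10·9·8=1584; k=3: 1080+0+10·12·8=2040 → min 1584 | T₃..T₅: k=3: 0+864+9·12·9=1836; k=4: 864+0+9·8·9=1512 → min 1512.
Length 4: T₁..T₄: k=1: 0+1584+14·10·8=2704; k=2: 1260+864+14·9·8=3132; k=3: 2760+0+14·12·8=4104 → min 2704 | T₂..T₅: k=2: 0+1512+10·9·9=2322; k=3: 1080+864+10·12·9=3024; k=4: 1584+0+10·8·9=2304 → min 2304.
Length 5: T₁..T₅: k=1: 0+2304+14·10·9=3564; k=2: 1260+1512+14·9·9=3906; k=3: 2760+864+14·12·9=5136; k=4: 2704+0+14·8·9=3712 → min 3564.
Optimal order: (T₁ ((T₂ (T₃ T₄)) T₅)) with cost 3564.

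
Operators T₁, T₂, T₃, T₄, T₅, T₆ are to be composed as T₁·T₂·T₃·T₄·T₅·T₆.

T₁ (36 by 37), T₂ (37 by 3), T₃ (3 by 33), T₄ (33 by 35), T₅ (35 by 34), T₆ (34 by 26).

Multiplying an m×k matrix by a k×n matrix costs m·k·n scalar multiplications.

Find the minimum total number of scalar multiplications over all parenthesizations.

Adjacent pairs: T₁T₂ = 36·37·3 = 3996; T₂T₃ = 37·3·33 = 3663; T₃T₄ = 3·33·35 = 3465; T₄T₅ = 33·35·34 = 39270; T₅T₆ = 35·34·26 = 30940.
Length 3: T₁..T₃: k=1: 0+3663+36·37·33=47619; k=2: 3996+0+36·3·33=7560 → min 7560 | T₂..T₄: k=2: 0+3465+37·3·35=7350; k=3: 3663+0+37·33·35=46398 → min 7350 | T₃..T₅: k=3: 0+39270+3·33·34=42636; k=4: 3465+0+3·35·34=7035 → min 7035 | T₄..T₆: k=4: 0+30940+33·35·26=60970; k=5: 39270+0+33·34·26=68442 → min 60970.
Length 4: T₁..T₄: k=1: 0+7350+36·37·35=53970; k=2: 3996+3465+36·3·35=11241; k=3: 7560+0+36·33·35=49140 → min 11241 | T₂..T₅: k=2: 0+7035+37·3·34=10809; k=3: 3663+39270+37·33·34=84447; k=4: 7350+0+37·35·34=51380 → min 10809 | T₃..T₆: k=3: 0+60970+3·33·26=63544; k=4: 3465+30940+3·35·26=37135; k=5: 7035+0+3·34·26=9687 → min 9687.
Length 5: T₁..T₅: k=1: 0+10809+36·37·34=56097; k=2: 3996+7035+36·3·34=14703; k=3: 7560+39270+36·33·34=87222; k=4: 11241+0+36·35·34=54081 → min 14703 | T₂..T₆: k=2: 0+9687+37·3·26=12573; k=3: 3663+60970+37·33·26=96379; k=4: 7350+30940+37·35·26=71960; k=5: 10809+0+37·34·26=43517 → min 12573.
Length 6: T₁..T₆: k=1: 0+12573+36·37·26=47205; k=2: 3996+9687+36·3·26=16491; k=3: 7560+60970+36·33·26=99418; k=4: 11241+30940+36·35·26=74941; k=5: 14703+0+36·34·26=46527 → min 16491.
Optimal order: ((T₁·T₂)·(((T₃·T₄)·T₅)·T₆)) with cost 16491.

16491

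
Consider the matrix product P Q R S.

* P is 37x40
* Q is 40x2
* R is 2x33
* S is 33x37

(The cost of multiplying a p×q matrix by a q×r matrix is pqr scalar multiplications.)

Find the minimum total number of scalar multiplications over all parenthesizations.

Adjacent pairs: PQ = 37·40·2 = 2960; QR = 40·2·33 = 2640; RS = 2·33·37 = 2442.
Length 3: P..R: k=1: 0+2640+37·40·33=51480; k=2: 2960+0+37·2·33=5402 → min 5402 | Q..S: k=2: 0+2442+40·2·37=5402; k=3: 2640+0+40·33·37=51480 → min 5402.
Length 4: P..S: k=1: 0+5402+37·40·37=60162; k=2: 2960+2442+37·2·37=8140; k=3: 5402+0+37·33·37=50579 → min 8140.
Optimal order: ((P Q) (R S)) with cost 8140.

8140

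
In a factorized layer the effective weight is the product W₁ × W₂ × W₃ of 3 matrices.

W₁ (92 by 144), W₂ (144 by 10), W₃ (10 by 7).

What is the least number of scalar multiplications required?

Order (W₁ × (W₂ × W₃)): (W₂ × W₃): 144×10 by 10×7 → 144×7, cost 144·10·7 = 10080; (W₁ × (W₂ × W₃)): 92×144 by 144×7 → 92×7, cost 92·144·7 = 92736; cumulative 102816. Total 102816.
Order ((W₁ × W₂) × W₃): (W₁ × W₂): 92×144 by 144×10 → 92×10, cost 92·144·10 = 132480; ((W₁ × W₂) × W₃): 92×10 by 10×7 → 92×7, cost 92·10·7 = 6440; cumulative 138920. Total 138920.
Minimum: 102816.

102816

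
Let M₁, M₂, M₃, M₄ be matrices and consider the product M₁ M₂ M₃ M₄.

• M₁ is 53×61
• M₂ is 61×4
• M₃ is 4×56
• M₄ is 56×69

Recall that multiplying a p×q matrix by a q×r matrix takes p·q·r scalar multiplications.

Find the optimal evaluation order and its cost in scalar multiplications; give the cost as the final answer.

43016

Adjacent pairs: M₁M₂ = 53·61·4 = 12932; M₂M₃ = 61·4·56 = 13664; M₃M₄ = 4·56·69 = 15456.
Length 3: M₁..M₃: k=1: 0+13664+53·61·56=194712; k=2: 12932+0+53·4·56=24804 → min 24804 | M₂..M₄: k=2: 0+15456+61·4·69=32292; k=3: 13664+0+61·56·69=249368 → min 32292.
Length 4: M₁..M₄: k=1: 0+32292+53·61·69=255369; k=2: 12932+15456+53·4·69=43016; k=3: 24804+0+53·56·69=229596 → min 43016.
Optimal parenthesization: ((M₁ M₂) (M₃ M₄)) with cost 43016.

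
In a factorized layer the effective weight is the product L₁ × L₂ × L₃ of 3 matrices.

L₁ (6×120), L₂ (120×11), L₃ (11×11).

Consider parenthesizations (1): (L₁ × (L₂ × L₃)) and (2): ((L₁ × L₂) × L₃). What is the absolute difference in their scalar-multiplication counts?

Order (1) = (L₁ × (L₂ × L₃)): (L₂ × L₃): 120×11 by 11×11 → 120×11, cost 120·11·11 = 14520; (L₁ × (L₂ × L₃)): 6×120 by 120×11 → 6×11, cost 6·120·11 = 7920; cumulative 22440. Total 22440.
Order (2) = ((L₁ × L₂) × L₃): (L₁ × L₂): 6×120 by 120×11 → 6×11, cost 6·120·11 = 7920; ((L₁ × L₂) × L₃): 6×11 by 11×11 → 6×11, cost 6·11·11 = 726; cumulative 8646. Total 8646.
Difference: |22440 − 8646| = 13794.

13794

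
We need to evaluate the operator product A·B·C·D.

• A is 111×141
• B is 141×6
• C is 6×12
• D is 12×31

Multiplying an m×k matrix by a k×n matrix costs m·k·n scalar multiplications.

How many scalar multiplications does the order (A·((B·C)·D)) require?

547785

(B·C): 141×6 by 6×12 → 141×12, cost 141·6·12 = 10152
((B·C)·D): 141×12 by 12×31 → 141×31, cost 141·12·31 = 52452; cumulative 62604
(A·((B·C)·D)): 111×141 by 141×31 → 111×31, cost 111·141·31 = 485181; cumulative 547785
Total: 547785 scalar multiplications.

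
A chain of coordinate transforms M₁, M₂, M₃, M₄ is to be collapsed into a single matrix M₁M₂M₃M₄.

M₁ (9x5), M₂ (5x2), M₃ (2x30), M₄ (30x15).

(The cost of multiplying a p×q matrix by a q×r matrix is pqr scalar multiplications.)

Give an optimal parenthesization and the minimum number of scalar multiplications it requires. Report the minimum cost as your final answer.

1260

Adjacent pairs: M₁M₂ = 9·5·2 = 90; M₂M₃ = 5·2·30 = 300; M₃M₄ = 2·30·15 = 900.
Length 3: M₁..M₃: k=1: 0+300+9·5·30=1650; k=2: 90+0+9·2·30=630 → min 630 | M₂..M₄: k=2: 0+900+5·2·15=1050; k=3: 300+0+5·30·15=2550 → min 1050.
Length 4: M₁..M₄: k=1: 0+1050+9·5·15=1725; k=2: 90+900+9·2·15=1260; k=3: 630+0+9·30·15=4680 → min 1260.
Optimal parenthesization: ((M₁M₂)(M₃M₄)) with cost 1260.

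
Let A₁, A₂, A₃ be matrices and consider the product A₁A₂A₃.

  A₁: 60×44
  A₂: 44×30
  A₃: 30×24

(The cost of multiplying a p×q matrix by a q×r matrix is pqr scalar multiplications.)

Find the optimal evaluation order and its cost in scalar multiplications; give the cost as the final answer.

(A₁(A₂A₃)): cost 95040.
((A₁A₂)A₃): cost 122400.
Optimal: (A₁(A₂A₃)) with cost 95040.

95040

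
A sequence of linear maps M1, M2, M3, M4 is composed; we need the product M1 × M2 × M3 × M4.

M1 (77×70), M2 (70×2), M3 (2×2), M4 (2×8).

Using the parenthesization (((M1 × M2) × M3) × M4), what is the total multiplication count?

12320

(M1 × M2): 77×70 by 70×2 → 77×2, cost 77·70·2 = 10780
((M1 × M2) × M3): 77×2 by 2×2 → 77×2, cost 77·2·2 = 308; cumulative 11088
(((M1 × M2) × M3) × M4): 77×2 by 2×8 → 77×8, cost 77·2·8 = 1232; cumulative 12320
Total: 12320 scalar multiplications.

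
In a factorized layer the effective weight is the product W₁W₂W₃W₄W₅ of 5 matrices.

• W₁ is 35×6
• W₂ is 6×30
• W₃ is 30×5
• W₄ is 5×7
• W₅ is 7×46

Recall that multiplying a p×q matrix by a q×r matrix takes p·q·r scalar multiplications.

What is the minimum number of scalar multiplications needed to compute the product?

11610

Adjacent pairs: W₁W₂ = 35·6·30 = 6300; W₂W₃ = 6·30·5 = 900; W₃W₄ = 30·5·7 = 1050; W₄W₅ = 5·7·46 = 1610.
Length 3: W₁..W₃: k=1: 0+900+35·6·5=1950; k=2: 6300+0+35·30·5=11550 → min 1950 | W₂..W₄: k=2: 0+1050+6·30·7=2310; k=3: 900+0+6·5·7=1110 → min 1110 | W₃..W₅: k=3: 0+1610+30·5·46=8510; k=4: 1050+0+30·7·46=10710 → min 8510.
Length 4: W₁..W₄: k=1: 0+1110+35·6·7=2580; k=2: 6300+1050+35·30·7=14700; k=3: 1950+0+35·5·7=3175 → min 2580 | W₂..W₅: k=2: 0+8510+6·30·46=16790; k=3: 900+1610+6·5·46=3890; k=4: 1110+0+6·7·46=3042 → min 3042.
Length 5: W₁..W₅: k=1: 0+3042+35·6·46=12702; k=2: 6300+8510+35·30·46=63110; k=3: 1950+1610+35·5·46=11610; k=4: 2580+0+35·7·46=13850 → min 11610.
Optimal order: ((W₁(W₂W₃))(W₄W₅)) with cost 11610.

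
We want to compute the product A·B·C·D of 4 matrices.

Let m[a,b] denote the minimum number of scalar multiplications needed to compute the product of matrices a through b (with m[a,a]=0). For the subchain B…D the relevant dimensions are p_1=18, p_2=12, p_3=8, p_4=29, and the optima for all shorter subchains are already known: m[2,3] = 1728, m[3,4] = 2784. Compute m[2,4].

5904

m[2,4] = min over k∈[2,3] of m[2,k]+m[k+1,4]+p_{1}·p_k·p_{4}.
k=2: 0 + 2784 + 18·12·29 = 9048; k=3: 1728 + 0 + 18·8·29 = 5904.
Minimum: 5904 at k=3.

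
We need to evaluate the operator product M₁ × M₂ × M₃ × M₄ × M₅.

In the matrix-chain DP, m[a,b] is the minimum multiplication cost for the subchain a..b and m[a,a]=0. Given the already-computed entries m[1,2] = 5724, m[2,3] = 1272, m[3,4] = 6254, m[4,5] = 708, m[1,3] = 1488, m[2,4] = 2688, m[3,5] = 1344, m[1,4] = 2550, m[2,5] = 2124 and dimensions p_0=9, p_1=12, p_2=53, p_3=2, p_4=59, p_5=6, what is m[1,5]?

m[1,5] = min over k∈[1,4] of m[1,k]+m[k+1,5]+p_{0}·p_k·p_{5}.
k=1: 0 + 2124 + 9·12·6 = 2772; k=2: 5724 + 1344 + 9·53·6 = 9930; k=3: 1488 + 708 + 9·2·6 = 2304; k=4: 2550 + 0 + 9·59·6 = 5736.
Minimum: 2304 at k=3.

2304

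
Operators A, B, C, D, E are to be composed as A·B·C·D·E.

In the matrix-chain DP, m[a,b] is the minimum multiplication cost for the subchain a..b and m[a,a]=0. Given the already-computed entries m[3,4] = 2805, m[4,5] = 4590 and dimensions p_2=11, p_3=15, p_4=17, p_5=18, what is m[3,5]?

m[3,5] = min over k∈[3,4] of m[3,k]+m[k+1,5]+p_{2}·p_k·p_{5}.
k=3: 0 + 4590 + 11·15·18 = 7560; k=4: 2805 + 0 + 11·17·18 = 6171.
Minimum: 6171 at k=4.

6171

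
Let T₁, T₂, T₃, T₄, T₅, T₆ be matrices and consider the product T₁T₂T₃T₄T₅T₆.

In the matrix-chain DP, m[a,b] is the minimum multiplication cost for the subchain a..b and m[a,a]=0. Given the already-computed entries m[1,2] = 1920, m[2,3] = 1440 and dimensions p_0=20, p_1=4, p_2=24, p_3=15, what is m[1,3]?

2640

m[1,3] = min over k∈[1,2] of m[1,k]+m[k+1,3]+p_{0}·p_k·p_{3}.
k=1: 0 + 1440 + 20·4·15 = 2640; k=2: 1920 + 0 + 20·24·15 = 9120.
Minimum: 2640 at k=1.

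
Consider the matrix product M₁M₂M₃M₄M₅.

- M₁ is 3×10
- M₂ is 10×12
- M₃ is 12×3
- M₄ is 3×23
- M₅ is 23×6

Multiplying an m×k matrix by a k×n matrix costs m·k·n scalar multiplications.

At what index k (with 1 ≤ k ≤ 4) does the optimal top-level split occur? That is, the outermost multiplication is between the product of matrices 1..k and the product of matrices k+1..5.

3

Adjacent pairs: M₁M₂ = 3·10·12 = 360; M₂M₃ = 10·12·3 = 360; M₃M₄ = 12·3·23 = 828; M₄M₅ = 3·23·6 = 414.
Length 3: M₁..M₃: k=1: 0+360+3·10·3=450; k=2: 360+0+3·12·3=468 → min 450 | M₂..M₄: k=2: 0+828+10·12·23=3588; k=3: 360+0+10·3·23=1050 → min 1050 | M₃..M₅: k=3: 0+414+12·3·6=630; k=4: 828+0+12·23·6=2484 → min 630.
Length 4: M₁..M₄: k=1: 0+1050+3·10·23=1740; k=2: 360+828+3·12·23=2016; k=3: 450+0+3·3·23=657 → min 657 | M₂..M₅: k=2: 0+630+10·12·6=1350; k=3: 360+414+10·3·6=954; k=4: 1050+0+10·23·6=2430 → min 954.
Top-level splits: k=1: (M₁..M₁)·(M₂..M₅) → 0+954+3·10·6 = 1134; k=2: (M₁..M₂)·(M₃..M₅) → 360+630+3·12·6 = 1206; k=3: (M₁..M₃)·(M₄..M₅) → 450+414+3·3·6 = 918; k=4: (M₁..M₄)·(M₅..M₅) → 657+0+3·23·6 = 1071.
Best split is after M₃, i.e. k = 3.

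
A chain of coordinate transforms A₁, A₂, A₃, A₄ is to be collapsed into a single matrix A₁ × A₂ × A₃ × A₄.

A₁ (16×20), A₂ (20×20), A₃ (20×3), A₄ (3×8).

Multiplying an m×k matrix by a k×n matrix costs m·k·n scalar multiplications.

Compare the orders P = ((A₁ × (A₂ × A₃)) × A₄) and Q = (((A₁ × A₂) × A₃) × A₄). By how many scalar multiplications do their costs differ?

5200

Order P = ((A₁ × (A₂ × A₃)) × A₄): (A₂ × A₃): 20×20 by 20×3 → 20×3, cost 20·20·3 = 1200; (A₁ × (A₂ × A₃)): 16×20 by 20×3 → 16×3, cost 16·20·3 = 960; cumulative 2160; ((A₁ × (A₂ × A₃)) × A₄): 16×3 by 3×8 → 16×8, cost 16·3·8 = 384; cumulative 2544. Total 2544.
Order Q = (((A₁ × A₂) × A₃) × A₄): (A₁ × A₂): 16×20 by 20×20 → 16×20, cost 16·20·20 = 6400; ((A₁ × A₂) × A₃): 16×20 by 20×3 → 16×3, cost 16·20·3 = 960; cumulative 7360; (((A₁ × A₂) × A₃) × A₄): 16×3 by 3×8 → 16×8, cost 16·3·8 = 384; cumulative 7744. Total 7744.
Difference: |2544 − 7744| = 5200.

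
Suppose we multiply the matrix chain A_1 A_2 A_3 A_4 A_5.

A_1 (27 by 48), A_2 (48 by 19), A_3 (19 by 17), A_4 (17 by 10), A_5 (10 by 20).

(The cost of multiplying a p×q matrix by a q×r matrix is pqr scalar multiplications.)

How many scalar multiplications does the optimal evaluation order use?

30710

Adjacent pairs: A_1A_2 = 27·48·19 = 24624; A_2A_3 = 48·19·17 = 15504; A_3A_4 = 19·17·10 = 3230; A_4A_5 = 17·10·20 = 3400.
Length 3: A_1..A_3: k=1: 0+15504+27·48·17=37536; k=2: 24624+0+27·19·17=33345 → min 33345 | A_2..A_4: k=2: 0+3230+48·19·10=12350; k=3: 15504+0+48·17·10=23664 → min 12350 | A_3..A_5: k=3: 0+3400+19·17·20=9860; k=4: 3230+0+19·10·20=7030 → min 7030.
Length 4: A_1..A_4: k=1: 0+12350+27·48·10=25310; k=2: 24624+3230+27·19·10=32984; k=3: 33345+0+27·17·10=37935 → min 25310 | A_2..A_5: k=2: 0+7030+48·19·20=25270; k=3: 15504+3400+48·17·20=35224; k=4: 12350+0+48·10·20=21950 → min 21950.
Length 5: A_1..A_5: k=1: 0+21950+27·48·20=47870; k=2: 24624+7030+27·19·20=41914; k=3: 33345+3400+27·17·20=45925; k=4: 25310+0+27·10·20=30710 → min 30710.
Optimal order: ((A_1 (A_2 (A_3 A_4))) A_5) with cost 30710.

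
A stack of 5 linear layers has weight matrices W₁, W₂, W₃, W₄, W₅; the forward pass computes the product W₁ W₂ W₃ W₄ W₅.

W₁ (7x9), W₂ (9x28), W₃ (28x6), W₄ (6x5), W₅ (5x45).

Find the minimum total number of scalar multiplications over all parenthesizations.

Adjacent pairs: W₁W₂ = 7·9·28 = 1764; W₂W₃ = 9·28·6 = 1512; W₃W₄ = 28·6·5 = 840; W₄W₅ = 6·5·45 = 1350.
Length 3: W₁..W₃: k=1: 0+1512+7·9·6=1890; k=2: 1764+0+7·28·6=2940 → min 1890 | W₂..W₄: k=2: 0+840+9·28·5=2100; k=3: 1512+0+9·6·5=1782 → min 1782 | W₃..W₅: k=3: 0+1350+28·6·45=8910; k=4: 840+0+28·5·45=7140 → min 7140.
Length 4: W₁..W₄: k=1: 0+1782+7·9·5=2097; k=2: 1764+840+7·28·5=3584; k=3: 1890+0+7·6·5=2100 → min 2097 | W₂..W₅: k=2: 0+7140+9·28·45=18480; k=3: 1512+1350+9·6·45=5292; k=4: 1782+0+9·5·45=3807 → min 3807.
Length 5: W₁..W₅: k=1: 0+3807+7·9·45=6642; k=2: 1764+7140+7·28·45=17724; k=3: 1890+1350+7·6·45=5130; k=4: 2097+0+7·5·45=3672 → min 3672.
Optimal order: ((W₁ ((W₂ W₃) W₄)) W₅) with cost 3672.

3672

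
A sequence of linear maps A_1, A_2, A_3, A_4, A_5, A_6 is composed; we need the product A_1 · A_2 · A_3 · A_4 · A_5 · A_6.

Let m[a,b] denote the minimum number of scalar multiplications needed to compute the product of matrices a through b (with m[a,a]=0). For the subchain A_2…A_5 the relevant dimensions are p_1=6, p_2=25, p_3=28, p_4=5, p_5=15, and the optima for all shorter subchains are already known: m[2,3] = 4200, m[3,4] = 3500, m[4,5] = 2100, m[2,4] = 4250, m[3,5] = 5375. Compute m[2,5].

m[2,5] = min over k∈[2,4] of m[2,k]+m[k+1,5]+p_{1}·p_k·p_{5}.
k=2: 0 + 5375 + 6·25·15 = 7625; k=3: 4200 + 2100 + 6·28·15 = 8820; k=4: 4250 + 0 + 6·5·15 = 4700.
Minimum: 4700 at k=4.

4700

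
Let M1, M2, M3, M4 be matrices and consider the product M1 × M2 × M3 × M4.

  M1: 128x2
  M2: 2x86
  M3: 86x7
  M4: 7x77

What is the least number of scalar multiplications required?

21994

Adjacent pairs: M1M2 = 128·2·86 = 22016; M2M3 = 2·86·7 = 1204; M3M4 = 86·7·77 = 46354.
Length 3: M1..M3: k=1: 0+1204+128·2·7=2996; k=2: 22016+0+128·86·7=99072 → min 2996 | M2..M4: k=2: 0+46354+2·86·77=59598; k=3: 1204+0+2·7·77=2282 → min 2282.
Length 4: M1..M4: k=1: 0+2282+128·2·77=21994; k=2: 22016+46354+128·86·77=915986; k=3: 2996+0+128·7·77=71988 → min 21994.
Optimal order: (M1 × ((M2 × M3) × M4)) with cost 21994.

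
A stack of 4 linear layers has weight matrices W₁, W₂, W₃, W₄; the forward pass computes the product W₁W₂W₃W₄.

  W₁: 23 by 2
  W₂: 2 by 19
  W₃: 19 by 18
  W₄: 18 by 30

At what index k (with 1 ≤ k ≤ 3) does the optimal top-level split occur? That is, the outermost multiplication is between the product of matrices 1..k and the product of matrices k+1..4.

1

Adjacent pairs: W₁W₂ = 23·2·19 = 874; W₂W₃ = 2·19·18 = 684; W₃W₄ = 19·18·30 = 10260.
Length 3: W₁..W₃: k=1: 0+684+23·2·18=1512; k=2: 874+0+23·19·18=8740 → min 1512 | W₂..W₄: k=2: 0+10260+2·19·30=11400; k=3: 684+0+2·18·30=1764 → min 1764.
Top-level splits: k=1: (W₁..W₁)·(W₂..W₄) → 0+1764+23·2·30 = 3144; k=2: (W₁..W₂)·(W₃..W₄) → 874+10260+23·19·30 = 24244; k=3: (W₁..W₃)·(W₄..W₄) → 1512+0+23·18·30 = 13932.
Best split is after W₁, i.e. k = 1.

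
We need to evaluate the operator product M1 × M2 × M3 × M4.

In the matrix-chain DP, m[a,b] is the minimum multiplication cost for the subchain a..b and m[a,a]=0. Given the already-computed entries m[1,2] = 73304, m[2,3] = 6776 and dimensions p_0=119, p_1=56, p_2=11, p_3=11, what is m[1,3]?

m[1,3] = min over k∈[1,2] of m[1,k]+m[k+1,3]+p_{0}·p_k·p_{3}.
k=1: 0 + 6776 + 119·56·11 = 80080; k=2: 73304 + 0 + 119·11·11 = 87703.
Minimum: 80080 at k=1.

80080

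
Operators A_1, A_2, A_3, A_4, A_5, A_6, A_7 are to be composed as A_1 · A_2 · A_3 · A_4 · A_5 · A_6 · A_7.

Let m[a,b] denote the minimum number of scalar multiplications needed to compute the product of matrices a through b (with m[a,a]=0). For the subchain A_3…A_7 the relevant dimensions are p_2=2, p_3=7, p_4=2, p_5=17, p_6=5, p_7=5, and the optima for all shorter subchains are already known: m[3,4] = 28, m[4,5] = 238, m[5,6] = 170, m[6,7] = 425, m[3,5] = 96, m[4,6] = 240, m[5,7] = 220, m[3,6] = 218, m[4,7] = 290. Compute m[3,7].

268

m[3,7] = min over k∈[3,6] of m[3,k]+m[k+1,7]+p_{2}·p_k·p_{7}.
k=3: 0 + 290 + 2·7·5 = 360; k=4: 28 + 220 + 2·2·5 = 268; k=5: 96 + 425 + 2·17·5 = 691; k=6: 218 + 0 + 2·5·5 = 268.
Minimum: 268 at k=4.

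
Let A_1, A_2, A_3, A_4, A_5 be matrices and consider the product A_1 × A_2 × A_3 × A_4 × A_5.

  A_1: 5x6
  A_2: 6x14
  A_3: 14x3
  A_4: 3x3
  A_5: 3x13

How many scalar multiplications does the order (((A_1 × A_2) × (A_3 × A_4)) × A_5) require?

(A_1 × A_2): 5×6 by 6×14 → 5×14, cost 5·6·14 = 420
(A_3 × A_4): 14×3 by 3×3 → 14×3, cost 14·3·3 = 126
((A_1 × A_2) × (A_3 × A_4)): 5×14 by 14×3 → 5×3, cost 5·14·3 = 210; cumulative 756
(((A_1 × A_2) × (A_3 × A_4)) × A_5): 5×3 by 3×13 → 5×13, cost 5·3·13 = 195; cumulative 951
Total: 951 scalar multiplications.

951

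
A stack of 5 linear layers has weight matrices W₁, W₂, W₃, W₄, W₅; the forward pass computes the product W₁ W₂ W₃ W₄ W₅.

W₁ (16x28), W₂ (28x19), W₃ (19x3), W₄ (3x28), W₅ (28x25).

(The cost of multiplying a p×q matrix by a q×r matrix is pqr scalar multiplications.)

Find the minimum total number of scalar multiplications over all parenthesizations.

6240

Adjacent pairs: W₁W₂ = 16·28·19 = 8512; W₂W₃ = 28·19·3 = 1596; W₃W₄ = 19·3·28 = 1596; W₄W₅ = 3·28·25 = 2100.
Length 3: W₁..W₃: k=1: 0+1596+16·28·3=2940; k=2: 8512+0+16·19·3=9424 → min 2940 | W₂..W₄: k=2: 0+1596+28·19·28=16492; k=3: 1596+0+28·3·28=3948 → min 3948 | W₃..W₅: k=3: 0+2100+19·3·25=3525; k=4: 1596+0+19·28·25=14896 → min 3525.
Length 4: W₁..W₄: k=1: 0+3948+16·28·28=16492; k=2: 8512+1596+16·19·28=18620; k=3: 2940+0+16·3·28=4284 → min 4284 | W₂..W₅: k=2: 0+3525+28·19·25=16825; k=3: 1596+2100+28·3·25=5796; k=4: 3948+0+28·28·25=23548 → min 5796.
Length 5: W₁..W₅: k=1: 0+5796+16·28·25=16996; k=2: 8512+3525+16·19·25=19637; k=3: 2940+2100+16·3·25=6240; k=4: 4284+0+16·28·25=15484 → min 6240.
Optimal order: ((W₁ (W₂ W₃)) (W₄ W₅)) with cost 6240.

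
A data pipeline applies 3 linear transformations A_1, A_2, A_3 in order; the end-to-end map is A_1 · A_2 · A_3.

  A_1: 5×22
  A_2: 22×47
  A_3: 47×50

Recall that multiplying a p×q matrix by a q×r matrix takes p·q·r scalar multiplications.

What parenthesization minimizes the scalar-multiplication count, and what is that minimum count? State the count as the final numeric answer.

16920

(A_1 · (A_2 · A_3)): cost 57200.
((A_1 · A_2) · A_3): cost 16920.
Optimal: ((A_1 · A_2) · A_3) with cost 16920.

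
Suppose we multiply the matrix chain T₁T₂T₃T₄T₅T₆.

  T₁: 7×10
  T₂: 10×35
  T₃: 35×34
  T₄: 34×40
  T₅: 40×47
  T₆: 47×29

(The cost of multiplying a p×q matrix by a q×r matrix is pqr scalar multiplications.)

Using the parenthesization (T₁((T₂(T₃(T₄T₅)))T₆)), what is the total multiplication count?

151960

(T₄T₅): 34×40 by 40×47 → 34×47, cost 34·40·47 = 63920
(T₃(T₄T₅)): 35×34 by 34×47 → 35×47, cost 35·34·47 = 55930; cumulative 119850
(T₂(T₃(T₄T₅))): 10×35 by 35×47 → 10×47, cost 10·35·47 = 16450; cumulative 136300
((T₂(T₃(T₄T₅)))T₆): 10×47 by 47×29 → 10×29, cost 10·47·29 = 13630; cumulative 149930
(T₁((T₂(T₃(T₄T₅)))T₆)): 7×10 by 10×29 → 7×29, cost 7·10·29 = 2030; cumulative 151960
Total: 151960 scalar multiplications.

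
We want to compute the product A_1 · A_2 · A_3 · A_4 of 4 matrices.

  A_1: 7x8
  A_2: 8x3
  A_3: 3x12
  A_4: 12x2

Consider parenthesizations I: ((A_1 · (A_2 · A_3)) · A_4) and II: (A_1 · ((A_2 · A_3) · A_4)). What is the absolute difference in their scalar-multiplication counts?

536

Order I = ((A_1 · (A_2 · A_3)) · A_4): (A_2 · A_3): 8×3 by 3×12 → 8×12, cost 8·3·12 = 288; (A_1 · (A_2 · A_3)): 7×8 by 8×12 → 7×12, cost 7·8·12 = 672; cumulative 960; ((A_1 · (A_2 · A_3)) · A_4): 7×12 by 12×2 → 7×2, cost 7·12·2 = 168; cumulative 1128. Total 1128.
Order II = (A_1 · ((A_2 · A_3) · A_4)): (A_2 · A_3): 8×3 by 3×12 → 8×12, cost 8·3·12 = 288; ((A_2 · A_3) · A_4): 8×12 by 12×2 → 8×2, cost 8·12·2 = 192; cumulative 480; (A_1 · ((A_2 · A_3) · A_4)): 7×8 by 8×2 → 7×2, cost 7·8·2 = 112; cumulative 592. Total 592.
Difference: |1128 − 592| = 536.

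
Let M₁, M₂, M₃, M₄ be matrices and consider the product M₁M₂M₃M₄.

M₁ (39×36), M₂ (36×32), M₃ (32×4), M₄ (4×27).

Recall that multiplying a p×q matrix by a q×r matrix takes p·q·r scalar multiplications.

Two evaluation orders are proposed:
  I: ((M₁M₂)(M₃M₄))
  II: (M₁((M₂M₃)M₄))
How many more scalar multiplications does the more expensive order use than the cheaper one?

Order I = ((M₁M₂)(M₃M₄)): (M₁M₂): 39×36 by 36×32 → 39×32, cost 39·36·32 = 44928; (M₃M₄): 32×4 by 4×27 → 32×27, cost 32·4·27 = 3456; ((M₁M₂)(M₃M₄)): 39×32 by 32×27 → 39×27, cost 39·32·27 = 33696; cumulative 82080. Total 82080.
Order II = (M₁((M₂M₃)M₄)): (M₂M₃): 36×32 by 32×4 → 36×4, cost 36·32·4 = 4608; ((M₂M₃)M₄): 36×4 by 4×27 → 36×27, cost 36·4·27 = 3888; cumulative 8496; (M₁((M₂M₃)M₄)): 39×36 by 36×27 → 39×27, cost 39·36·27 = 37908; cumulative 46404. Total 46404.
Difference: |82080 − 46404| = 35676.

35676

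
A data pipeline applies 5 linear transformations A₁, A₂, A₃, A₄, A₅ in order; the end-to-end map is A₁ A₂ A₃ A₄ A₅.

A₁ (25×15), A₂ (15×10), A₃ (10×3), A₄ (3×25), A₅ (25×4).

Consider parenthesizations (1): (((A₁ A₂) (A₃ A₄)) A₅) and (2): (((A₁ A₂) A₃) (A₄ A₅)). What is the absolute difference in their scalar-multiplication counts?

Order (1) = (((A₁ A₂) (A₃ A₄)) A₅): (A₁ A₂): 25×15 by 15×10 → 25×10, cost 25·15·10 = 3750; (A₃ A₄): 10×3 by 3×25 → 10×25, cost 10·3·25 = 750; ((A₁ A₂) (A₃ A₄)): 25×10 by 10×25 → 25×25, cost 25·10·25 = 6250; cumulative 10750; (((A₁ A₂) (A₃ A₄)) A₅): 25×25 by 25×4 → 25×4, cost 25·25·4 = 2500; cumulative 13250. Total 13250.
Order (2) = (((A₁ A₂) A₃) (A₄ A₅)): (A₁ A₂): 25×15 by 15×10 → 25×10, cost 25·15·10 = 3750; ((A₁ A₂) A₃): 25×10 by 10×3 → 25×3, cost 25·10·3 = 750; cumulative 4500; (A₄ A₅): 3×25 by 25×4 → 3×4, cost 3·25·4 = 300; (((A₁ A₂) A₃) (A₄ A₅)): 25×3 by 3×4 → 25×4, cost 25·3·4 = 300; cumulative 5100. Total 5100.
Difference: |13250 − 5100| = 8150.

8150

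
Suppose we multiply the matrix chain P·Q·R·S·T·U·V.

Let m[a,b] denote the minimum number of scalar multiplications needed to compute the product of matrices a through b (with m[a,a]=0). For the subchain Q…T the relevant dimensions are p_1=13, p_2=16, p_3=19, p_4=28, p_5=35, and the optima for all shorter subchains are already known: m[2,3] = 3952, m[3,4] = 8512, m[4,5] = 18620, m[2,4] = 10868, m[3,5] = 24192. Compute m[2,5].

23608

m[2,5] = min over k∈[2,4] of m[2,k]+m[k+1,5]+p_{1}·p_k·p_{5}.
k=2: 0 + 24192 + 13·16·35 = 31472; k=3: 3952 + 18620 + 13·19·35 = 31217; k=4: 10868 + 0 + 13·28·35 = 23608.
Minimum: 23608 at k=4.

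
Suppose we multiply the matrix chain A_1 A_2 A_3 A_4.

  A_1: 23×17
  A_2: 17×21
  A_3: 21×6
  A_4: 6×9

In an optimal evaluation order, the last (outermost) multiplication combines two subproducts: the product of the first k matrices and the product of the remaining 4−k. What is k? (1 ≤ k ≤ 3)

Adjacent pairs: A_1A_2 = 23·17·21 = 8211; A_2A_3 = 17·21·6 = 2142; A_3A_4 = 21·6·9 = 1134.
Length 3: A_1..A_3: k=1: 0+2142+23·17·6=4488; k=2: 8211+0+23·21·6=11109 → min 4488 | A_2..A_4: k=2: 0+1134+17·21·9=4347; k=3: 2142+0+17·6·9=3060 → min 3060.
Top-level splits: k=1: (A_1..A_1)·(A_2..A_4) → 0+3060+23·17·9 = 6579; k=2: (A_1..A_2)·(A_3..A_4) → 8211+1134+23·21·9 = 13692; k=3: (A_1..A_3)·(A_4..A_4) → 4488+0+23·6·9 = 5730.
Best split is after A_3, i.e. k = 3.

3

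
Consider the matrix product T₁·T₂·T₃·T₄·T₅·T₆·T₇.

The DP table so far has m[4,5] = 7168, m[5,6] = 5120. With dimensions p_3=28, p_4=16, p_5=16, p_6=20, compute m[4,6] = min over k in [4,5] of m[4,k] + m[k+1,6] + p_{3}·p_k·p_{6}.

14080

m[4,6] = min over k∈[4,5] of m[4,k]+m[k+1,6]+p_{3}·p_k·p_{6}.
k=4: 0 + 5120 + 28·16·20 = 14080; k=5: 7168 + 0 + 28·16·20 = 16128.
Minimum: 14080 at k=4.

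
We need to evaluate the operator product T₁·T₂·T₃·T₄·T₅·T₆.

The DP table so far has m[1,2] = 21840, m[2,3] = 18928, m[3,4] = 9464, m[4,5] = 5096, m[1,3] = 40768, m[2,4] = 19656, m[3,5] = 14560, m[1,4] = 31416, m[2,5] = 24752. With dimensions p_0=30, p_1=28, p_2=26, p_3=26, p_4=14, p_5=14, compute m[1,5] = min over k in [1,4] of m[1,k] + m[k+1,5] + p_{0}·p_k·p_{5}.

36512

m[1,5] = min over k∈[1,4] of m[1,k]+m[k+1,5]+p_{0}·p_k·p_{5}.
k=1: 0 + 24752 + 30·28·14 = 36512; k=2: 21840 + 14560 + 30·26·14 = 47320; k=3: 40768 + 5096 + 30·26·14 = 56784; k=4: 31416 + 0 + 30·14·14 = 37296.
Minimum: 36512 at k=1.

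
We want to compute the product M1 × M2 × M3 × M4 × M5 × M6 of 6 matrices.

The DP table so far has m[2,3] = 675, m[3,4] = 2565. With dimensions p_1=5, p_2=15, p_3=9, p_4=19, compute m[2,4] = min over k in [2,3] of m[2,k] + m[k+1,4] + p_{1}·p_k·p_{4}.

m[2,4] = min over k∈[2,3] of m[2,k]+m[k+1,4]+p_{1}·p_k·p_{4}.
k=2: 0 + 2565 + 5·15·19 = 3990; k=3: 675 + 0 + 5·9·19 = 1530.
Minimum: 1530 at k=3.

1530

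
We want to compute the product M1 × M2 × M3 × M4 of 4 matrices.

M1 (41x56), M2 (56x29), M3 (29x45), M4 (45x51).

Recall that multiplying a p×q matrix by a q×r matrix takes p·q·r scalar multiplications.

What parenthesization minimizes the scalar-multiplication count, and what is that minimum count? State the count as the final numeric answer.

193778

Adjacent pairs: M1M2 = 41·56·29 = 66584; M2M3 = 56·29·45 = 73080; M3M4 = 29·45·51 = 66555.
Length 3: M1..M3: k=1: 0+73080+41·56·45=176400; k=2: 66584+0+41·29·45=120089 → min 120089 | M2..M4: k=2: 0+66555+56·29·51=149379; k=3: 73080+0+56·45·51=201600 → min 149379.
Length 4: M1..M4: k=1: 0+149379+41·56·51=266475; k=2: 66584+66555+41·29·51=193778; k=3: 120089+0+41·45·51=214184 → min 193778.
Optimal parenthesization: ((M1 × M2) × (M3 × M4)) with cost 193778.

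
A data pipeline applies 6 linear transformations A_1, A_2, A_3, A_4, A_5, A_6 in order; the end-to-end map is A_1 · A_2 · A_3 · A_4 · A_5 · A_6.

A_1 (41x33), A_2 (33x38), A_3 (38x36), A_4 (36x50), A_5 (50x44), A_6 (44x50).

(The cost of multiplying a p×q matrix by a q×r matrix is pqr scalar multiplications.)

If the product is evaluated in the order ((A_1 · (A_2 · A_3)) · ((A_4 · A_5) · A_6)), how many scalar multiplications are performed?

326052

(A_2 · A_3): 33×38 by 38×36 → 33×36, cost 33·38·36 = 45144
(A_1 · (A_2 · A_3)): 41×33 by 33×36 → 41×36, cost 41·33·36 = 48708; cumulative 93852
(A_4 · A_5): 36×50 by 50×44 → 36×44, cost 36·50·44 = 79200
((A_4 · A_5) · A_6): 36×44 by 44×50 → 36×50, cost 36·44·50 = 79200; cumulative 158400
((A_1 · (A_2 · A_3)) · ((A_4 · A_5) · A_6)): 41×36 by 36×50 → 41×50, cost 41·36·50 = 73800; cumulative 326052
Total: 326052 scalar multiplications.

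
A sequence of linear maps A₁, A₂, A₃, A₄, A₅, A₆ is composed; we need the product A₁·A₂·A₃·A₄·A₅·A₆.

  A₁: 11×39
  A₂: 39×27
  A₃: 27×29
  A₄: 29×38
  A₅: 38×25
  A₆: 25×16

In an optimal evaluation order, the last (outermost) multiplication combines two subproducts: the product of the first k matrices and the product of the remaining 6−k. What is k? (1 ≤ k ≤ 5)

Adjacent pairs: A₁A₂ = 11·39·27 = 11583; A₂A₃ = 39·27·29 = 30537; A₃A₄ = 27·29·38 = 29754; A₄A₅ = 29·38·25 = 27550; A₅A₆ = 38·25·16 = 15200.
Length 3: A₁..A₃: k=1: 0+30537+11·39·29=42978; k=2: 11583+0+11·27·29=20196 → min 20196 | A₂..A₄: k=2: 0+29754+39·27·38=69768; k=3: 30537+0+39·29·38=73515 → min 69768 | A₃..A₅: k=3: 0+27550+27·29·25=47125; k=4: 29754+0+27·38·25=55404 → min 47125 | A₄..A₆: k=4: 0+15200+29·38·16=32832; k=5: 27550+0+29·25·16=39150 → min 32832.
Length 4: A₁..A₄: k=1: 0+69768+11·39·38=86070; k=2: 11583+29754+11·27·38=52623; k=3: 20196+0+11·29·38=32318 → min 32318 | A₂..A₅: k=2: 0+47125+39·27·25=73450; k=3: 30537+27550+39·29·25=86362; k=4: 69768+0+39·38·25=106818 → min 73450 | A₃..A₆: k=3: 0+32832+27·29·16=45360; k=4: 29754+15200+27·38·16=61370; k=5: 47125+0+27·25·16=57925 → min 45360.
Length 5: A₁..A₅: k=1: 0+73450+11·39·25=84175; k=2: 11583+47125+11·27·25=66133; k=3: 20196+27550+11·29·25=55721; k=4: 32318+0+11·38·25=42768 → min 42768 | A₂..A₆: k=2: 0+45360+39·27·16=62208; k=3: 30537+32832+39·29·16=81465; k=4: 69768+15200+39·38·16=108680; k=5: 73450+0+39·25·16=89050 → min 62208.
Top-level splits: k=1: (A₁..A₁)·(A₂..A₆) → 0+62208+11·39·16 = 69072; k=2: (A₁..A₂)·(A₃..A₆) → 11583+45360+11·27·16 = 61695; k=3: (A₁..A₃)·(A₄..A₆) → 20196+32832+11·29·16 = 58132; k=4: (A₁..A₄)·(A₅..A₆) → 32318+15200+11·38·16 = 54206; k=5: (A₁..A₅)·(A₆..A₆) → 42768+0+11·25·16 = 47168.
Best split is after A₅, i.e. k = 5.

5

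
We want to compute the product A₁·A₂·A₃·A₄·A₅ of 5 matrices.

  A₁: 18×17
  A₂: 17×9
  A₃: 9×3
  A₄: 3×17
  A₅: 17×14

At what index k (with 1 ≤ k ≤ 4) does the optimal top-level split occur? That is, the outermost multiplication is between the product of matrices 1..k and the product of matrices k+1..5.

3

Adjacent pairs: A₁A₂ = 18·17·9 = 2754; A₂A₃ = 17·9·3 = 459; A₃A₄ = 9·3·17 = 459; A₄A₅ = 3·17·14 = 714.
Length 3: A₁..A₃: k=1: 0+459+18·17·3=1377; k=2: 2754+0+18·9·3=3240 → min 1377 | A₂..A₄: k=2: 0+459+17·9·17=3060; k=3: 459+0+17·3·17=1326 → min 1326 | A₃..A₅: k=3: 0+714+9·3·14=1092; k=4: 459+0+9·17·14=2601 → min 1092.
Length 4: A₁..A₄: k=1: 0+1326+18·17·17=6528; k=2: 2754+459+18·9·17=5967; k=3: 1377+0+18·3·17=2295 → min 2295 | A₂..A₅: k=2: 0+1092+17·9·14=3234; k=3: 459+714+17·3·14=1887; k=4: 1326+0+17·17·14=5372 → min 1887.
Top-level splits: k=1: (A₁..A₁)·(A₂..A₅) → 0+1887+18·17·14 = 6171; k=2: (A₁..A₂)·(A₃..A₅) → 2754+1092+18·9·14 = 6114; k=3: (A₁..A₃)·(A₄..A₅) → 1377+714+18·3·14 = 2847; k=4: (A₁..A₄)·(A₅..A₅) → 2295+0+18·17·14 = 6579.
Best split is after A₃, i.e. k = 3.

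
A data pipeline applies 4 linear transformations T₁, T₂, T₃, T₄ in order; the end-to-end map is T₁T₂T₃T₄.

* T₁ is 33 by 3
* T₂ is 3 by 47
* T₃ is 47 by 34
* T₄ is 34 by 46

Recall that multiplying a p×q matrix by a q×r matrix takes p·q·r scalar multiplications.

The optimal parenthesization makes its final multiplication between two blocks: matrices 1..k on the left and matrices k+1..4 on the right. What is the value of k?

1

Adjacent pairs: T₁T₂ = 33·3·47 = 4653; T₂T₃ = 3·47·34 = 4794; T₃T₄ = 47·34·46 = 73508.
Length 3: T₁..T₃: k=1: 0+4794+33·3·34=8160; k=2: 4653+0+33·47·34=57387 → min 8160 | T₂..T₄: k=2: 0+73508+3·47·46=79994; k=3: 4794+0+3·34·46=9486 → min 9486.
Top-level splits: k=1: (T₁..T₁)·(T₂..T₄) → 0+9486+33·3·46 = 14040; k=2: (T₁..T₂)·(T₃..T₄) → 4653+73508+33·47·46 = 149507; k=3: (T₁..T₃)·(T₄..T₄) → 8160+0+33·34·46 = 59772.
Best split is after T₁, i.e. k = 1.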